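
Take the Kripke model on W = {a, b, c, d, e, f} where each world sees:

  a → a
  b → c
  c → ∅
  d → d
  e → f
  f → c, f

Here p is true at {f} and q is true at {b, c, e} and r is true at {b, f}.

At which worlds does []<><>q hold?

{c, e}

a: successors {a}; <><>q there: a:F. ✗
b: successors {c}; <><>q there: c:F. ✗
c: no successors, so []<><>q holds vacuously. ✓
d: successors {d}; <><>q there: d:F. ✗
e: successors {f}; <><>q there: f:T. ✓
f: successors {c, f}; <><>q there: c:F, f:T. ✗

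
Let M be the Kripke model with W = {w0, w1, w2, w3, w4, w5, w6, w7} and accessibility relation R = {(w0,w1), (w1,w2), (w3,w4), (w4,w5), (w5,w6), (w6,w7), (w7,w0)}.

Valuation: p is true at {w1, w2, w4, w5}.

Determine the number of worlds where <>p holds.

4

w0: successors {w1}; p there: w1:T. ✓
w1: successors {w2}; p there: w2:T. ✓
w2: no successors, so <>p fails. ✗
w3: successors {w4}; p there: w4:T. ✓
w4: successors {w5}; p there: w5:T. ✓
w5: successors {w6}; p there: w6:F. ✗
w6: successors {w7}; p there: w7:F. ✗
w7: successors {w0}; p there: w0:F. ✗
Satisfying worlds: {w0, w1, w3, w4}.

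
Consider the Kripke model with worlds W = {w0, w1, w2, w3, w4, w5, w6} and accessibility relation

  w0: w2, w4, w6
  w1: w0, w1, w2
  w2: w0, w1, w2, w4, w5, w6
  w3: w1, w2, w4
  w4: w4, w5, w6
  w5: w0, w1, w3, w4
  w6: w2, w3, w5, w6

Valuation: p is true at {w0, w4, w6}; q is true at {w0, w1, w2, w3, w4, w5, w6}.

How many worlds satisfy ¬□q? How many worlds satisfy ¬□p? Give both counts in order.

0 and 7

For ¬□q:
w0: □q is T. ✗
w1: □q is T. ✗
w2: □q is T. ✗
w3: □q is T. ✗
w4: □q is T. ✗
w5: □q is T. ✗
w6: □q is T. ✗
— 0 worlds.
For ¬□p:
w0: □p is F. ✓
w1: □p is F. ✓
w2: □p is F. ✓
w3: □p is F. ✓
w4: □p is F. ✓
w5: □p is F. ✓
w6: □p is F. ✓
— 7 worlds.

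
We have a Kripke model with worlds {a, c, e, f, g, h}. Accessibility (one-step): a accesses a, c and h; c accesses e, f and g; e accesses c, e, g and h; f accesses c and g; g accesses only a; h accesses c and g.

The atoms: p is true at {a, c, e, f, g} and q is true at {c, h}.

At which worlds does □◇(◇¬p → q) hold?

a: successors {a, c, h}; ◇(◇¬p → q) there: a:T, c:T, h:T. ✓
c: successors {e, f, g}; ◇(◇¬p → q) there: e:T, f:T, g:F. ✗
e: successors {c, e, g, h}; ◇(◇¬p → q) there: c:T, e:T, g:F, h:T. ✗
f: successors {c, g}; ◇(◇¬p → q) there: c:T, g:F. ✗
g: successors {a}; ◇(◇¬p → q) there: a:T. ✓
h: successors {c, g}; ◇(◇¬p → q) there: c:T, g:F. ✗

{a, g}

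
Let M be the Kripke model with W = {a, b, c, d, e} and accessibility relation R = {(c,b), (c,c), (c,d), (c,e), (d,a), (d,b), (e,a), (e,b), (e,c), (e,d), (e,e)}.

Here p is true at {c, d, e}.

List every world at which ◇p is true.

a: no successors, so ◇p fails. ✗
b: no successors, so ◇p fails. ✗
c: successors {b, c, d, e}; p there: b:F, c:T, d:T, e:T. ✓
d: successors {a, b}; p there: a:F, b:F. ✗
e: successors {a, b, c, d, e}; p there: a:F, b:F, c:T, d:T, e:T. ✓

{c, e}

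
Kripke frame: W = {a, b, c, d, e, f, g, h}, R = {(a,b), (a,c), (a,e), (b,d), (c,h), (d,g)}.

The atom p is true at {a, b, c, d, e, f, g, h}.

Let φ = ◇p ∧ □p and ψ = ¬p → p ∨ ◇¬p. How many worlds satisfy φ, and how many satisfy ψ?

4 and 8

For ◇p ∧ □p:
a: ◇p is T, □p is T. ✓
b: ◇p is T, □p is T. ✓
c: ◇p is T, □p is T. ✓
d: ◇p is T, □p is T. ✓
e: ◇p is F, □p is T. ✗
f: ◇p is F, □p is T. ✗
g: ◇p is F, □p is T. ✗
h: ◇p is F, □p is T. ✗
— 4 worlds.
For ¬p → p ∨ ◇¬p:
a: ¬p is F, p ∨ ◇¬p is T. ✓
b: ¬p is F, p ∨ ◇¬p is T. ✓
c: ¬p is F, p ∨ ◇¬p is T. ✓
d: ¬p is F, p ∨ ◇¬p is T. ✓
e: ¬p is F, p ∨ ◇¬p is T. ✓
f: ¬p is F, p ∨ ◇¬p is T. ✓
g: ¬p is F, p ∨ ◇¬p is T. ✓
h: ¬p is F, p ∨ ◇¬p is T. ✓
— 8 worlds.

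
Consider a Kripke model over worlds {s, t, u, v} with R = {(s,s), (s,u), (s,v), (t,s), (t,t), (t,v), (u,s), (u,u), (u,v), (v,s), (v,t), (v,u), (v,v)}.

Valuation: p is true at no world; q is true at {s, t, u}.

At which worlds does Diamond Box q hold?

s: successors {s, u, v}; Box q there: s:F, u:F, v:F. ✗
t: successors {s, t, v}; Box q there: s:F, t:F, v:F. ✗
u: successors {s, u, v}; Box q there: s:F, u:F, v:F. ✗
v: successors {s, t, u, v}; Box q there: s:F, t:F, u:F, v:F. ✗

∅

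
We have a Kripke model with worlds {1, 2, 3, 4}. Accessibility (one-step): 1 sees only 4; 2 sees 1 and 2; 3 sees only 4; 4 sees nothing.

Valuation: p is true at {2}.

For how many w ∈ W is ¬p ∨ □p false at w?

1: ¬p is T, □p is F. ✓
2: ¬p is F, □p is F. ✗
3: ¬p is T, □p is F. ✓
4: ¬p is T, □p is T. ✓
Satisfying worlds: {1, 3, 4}.
So ¬p ∨ □p fails at the other 1 world.

1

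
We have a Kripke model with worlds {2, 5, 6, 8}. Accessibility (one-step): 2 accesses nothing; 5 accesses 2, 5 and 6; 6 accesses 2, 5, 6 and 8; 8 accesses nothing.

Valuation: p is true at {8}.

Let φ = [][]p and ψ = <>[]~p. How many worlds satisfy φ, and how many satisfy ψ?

For [][]p:
2: no successors, so [][]p holds vacuously. ✓
5: successors {2, 5, 6}; []p there: 2:T, 5:F, 6:F. ✗
6: successors {2, 5, 6, 8}; []p there: 2:T, 5:F, 6:F, 8:T. ✗
8: no successors, so [][]p holds vacuously. ✓
— 2 worlds.
For <>[]~p:
2: no successors, so <>[]~p fails. ✗
5: successors {2, 5, 6}; []~p there: 2:T, 5:T, 6:F. ✓
6: successors {2, 5, 6, 8}; []~p there: 2:T, 5:T, 6:F, 8:T. ✓
8: no successors, so <>[]~p fails. ✗
— 2 worlds.

2 and 2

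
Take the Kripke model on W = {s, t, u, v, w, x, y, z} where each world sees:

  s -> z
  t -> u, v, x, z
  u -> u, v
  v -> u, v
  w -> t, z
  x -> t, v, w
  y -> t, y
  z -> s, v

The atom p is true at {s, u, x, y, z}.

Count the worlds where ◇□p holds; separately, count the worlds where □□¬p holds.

1 and 0

For ◇□p:
s: successors {z}; □p there: z:F. ✗
t: successors {u, v, x, z}; □p there: u:F, v:F, x:F, z:F. ✗
u: successors {u, v}; □p there: u:F, v:F. ✗
v: successors {u, v}; □p there: u:F, v:F. ✗
w: successors {t, z}; □p there: t:F, z:F. ✗
x: successors {t, v, w}; □p there: t:F, v:F, w:F. ✗
y: successors {t, y}; □p there: t:F, y:F. ✗
z: successors {s, v}; □p there: s:T, v:F. ✓
— 1 world.
For □□¬p:
s: successors {z}; □¬p there: z:F. ✗
t: successors {u, v, x, z}; □¬p there: u:F, v:F, x:T, z:F. ✗
u: successors {u, v}; □¬p there: u:F, v:F. ✗
v: successors {u, v}; □¬p there: u:F, v:F. ✗
w: successors {t, z}; □¬p there: t:F, z:F. ✗
x: successors {t, v, w}; □¬p there: t:F, v:F, w:F. ✗
y: successors {t, y}; □¬p there: t:F, y:F. ✗
z: successors {s, v}; □¬p there: s:F, v:F. ✗
— 0 worlds.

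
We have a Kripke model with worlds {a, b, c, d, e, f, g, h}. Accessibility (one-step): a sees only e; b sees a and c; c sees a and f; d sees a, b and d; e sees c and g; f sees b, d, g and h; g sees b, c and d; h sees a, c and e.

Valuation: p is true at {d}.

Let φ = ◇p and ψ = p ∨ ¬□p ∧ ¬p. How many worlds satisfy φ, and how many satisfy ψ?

For ◇p:
a: successors {e}; p there: e:F. ✗
b: successors {a, c}; p there: a:F, c:F. ✗
c: successors {a, f}; p there: a:F, f:F. ✗
d: successors {a, b, d}; p there: a:F, b:F, d:T. ✓
e: successors {c, g}; p there: c:F, g:F. ✗
f: successors {b, d, g, h}; p there: b:F, d:T, g:F, h:F. ✓
g: successors {b, c, d}; p there: b:F, c:F, d:T. ✓
h: successors {a, c, e}; p there: a:F, c:F, e:F. ✗
— 3 worlds.
For p ∨ ¬□p ∧ ¬p:
a: p is F, ¬□p ∧ ¬p is T. ✓
b: p is F, ¬□p ∧ ¬p is T. ✓
c: p is F, ¬□p ∧ ¬p is T. ✓
d: p is T, ¬□p ∧ ¬p is F. ✓
e: p is F, ¬□p ∧ ¬p is T. ✓
f: p is F, ¬□p ∧ ¬p is T. ✓
g: p is F, ¬□p ∧ ¬p is T. ✓
h: p is F, ¬□p ∧ ¬p is T. ✓
— 8 worlds.

3 and 8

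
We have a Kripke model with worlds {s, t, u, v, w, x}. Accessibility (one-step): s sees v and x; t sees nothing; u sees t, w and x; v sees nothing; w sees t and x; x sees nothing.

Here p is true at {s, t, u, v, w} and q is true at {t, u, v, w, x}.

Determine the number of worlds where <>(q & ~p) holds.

s: successors {v, x}; q & ~p there: v:F, x:T. ✓
t: no successors, so <>(q & ~p) fails. ✗
u: successors {t, w, x}; q & ~p there: t:F, w:F, x:T. ✓
v: no successors, so <>(q & ~p) fails. ✗
w: successors {t, x}; q & ~p there: t:F, x:T. ✓
x: no successors, so <>(q & ~p) fails. ✗
Satisfying worlds: {s, u, w}.

3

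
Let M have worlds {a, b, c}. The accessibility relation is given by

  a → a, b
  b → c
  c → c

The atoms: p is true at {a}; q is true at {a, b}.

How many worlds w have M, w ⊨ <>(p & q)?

a: successors {a, b}; p & q there: a:T, b:F. ✓
b: successors {c}; p & q there: c:F. ✗
c: successors {c}; p & q there: c:F. ✗
Satisfying worlds: {a}.

1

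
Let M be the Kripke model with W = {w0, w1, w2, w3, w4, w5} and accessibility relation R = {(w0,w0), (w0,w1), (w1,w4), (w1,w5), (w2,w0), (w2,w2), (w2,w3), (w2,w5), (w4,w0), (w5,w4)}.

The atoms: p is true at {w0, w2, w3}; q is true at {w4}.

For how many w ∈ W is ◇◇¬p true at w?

w0: successors {w0, w1}; ◇¬p there: w0:T, w1:T. ✓
w1: successors {w4, w5}; ◇¬p there: w4:F, w5:T. ✓
w2: successors {w0, w2, w3, w5}; ◇¬p there: w0:T, w2:T, w3:F, w5:T. ✓
w3: no successors, so ◇◇¬p fails. ✗
w4: successors {w0}; ◇¬p there: w0:T. ✓
w5: successors {w4}; ◇¬p there: w4:F. ✗
Satisfying worlds: {w0, w1, w2, w4}.

4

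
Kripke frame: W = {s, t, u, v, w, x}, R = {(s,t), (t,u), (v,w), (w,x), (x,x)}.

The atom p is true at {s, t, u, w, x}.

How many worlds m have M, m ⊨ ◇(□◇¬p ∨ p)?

5

s: successors {t}; □◇¬p ∨ p there: t:T. ✓
t: successors {u}; □◇¬p ∨ p there: u:T. ✓
u: no successors, so ◇(□◇¬p ∨ p) fails. ✗
v: successors {w}; □◇¬p ∨ p there: w:T. ✓
w: successors {x}; □◇¬p ∨ p there: x:T. ✓
x: successors {x}; □◇¬p ∨ p there: x:T. ✓
Satisfying worlds: {s, t, v, w, x}.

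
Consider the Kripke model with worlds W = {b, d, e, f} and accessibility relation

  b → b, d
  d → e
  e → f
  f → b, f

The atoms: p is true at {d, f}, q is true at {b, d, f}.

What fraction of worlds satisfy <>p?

3/4

b: successors {b, d}; p there: b:F, d:T. ✓
d: successors {e}; p there: e:F. ✗
e: successors {f}; p there: f:T. ✓
f: successors {b, f}; p there: b:F, f:T. ✓
That's 3 of 4 worlds, so 3/4.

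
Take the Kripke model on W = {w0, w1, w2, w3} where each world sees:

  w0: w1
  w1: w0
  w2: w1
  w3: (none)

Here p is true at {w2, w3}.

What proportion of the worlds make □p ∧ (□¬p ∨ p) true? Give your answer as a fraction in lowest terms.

w0: □p is F, □¬p ∨ p is T. ✗
w1: □p is F, □¬p ∨ p is T. ✗
w2: □p is F, □¬p ∨ p is T. ✗
w3: □p is T, □¬p ∨ p is T. ✓
That's 1 of 4 worlds, so 1/4.

1/4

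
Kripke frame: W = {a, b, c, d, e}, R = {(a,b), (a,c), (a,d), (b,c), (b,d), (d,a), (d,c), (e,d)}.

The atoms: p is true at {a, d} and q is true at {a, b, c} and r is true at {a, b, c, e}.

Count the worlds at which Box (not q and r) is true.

a: successors {b, c, d}; not q and r there: b:F, c:F, d:F. ✗
b: successors {c, d}; not q and r there: c:F, d:F. ✗
c: no successors, so Box (not q and r) holds vacuously. ✓
d: successors {a, c}; not q and r there: a:F, c:F. ✗
e: successors {d}; not q and r there: d:F. ✗
Satisfying worlds: {c}.

1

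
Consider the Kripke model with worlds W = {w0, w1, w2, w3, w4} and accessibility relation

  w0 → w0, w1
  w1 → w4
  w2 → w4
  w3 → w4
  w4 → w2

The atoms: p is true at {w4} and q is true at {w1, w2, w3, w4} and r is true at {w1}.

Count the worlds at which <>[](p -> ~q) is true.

4

w0: successors {w0, w1}; [](p -> ~q) there: w0:T, w1:F. ✓
w1: successors {w4}; [](p -> ~q) there: w4:T. ✓
w2: successors {w4}; [](p -> ~q) there: w4:T. ✓
w3: successors {w4}; [](p -> ~q) there: w4:T. ✓
w4: successors {w2}; [](p -> ~q) there: w2:F. ✗
Satisfying worlds: {w0, w1, w2, w3}.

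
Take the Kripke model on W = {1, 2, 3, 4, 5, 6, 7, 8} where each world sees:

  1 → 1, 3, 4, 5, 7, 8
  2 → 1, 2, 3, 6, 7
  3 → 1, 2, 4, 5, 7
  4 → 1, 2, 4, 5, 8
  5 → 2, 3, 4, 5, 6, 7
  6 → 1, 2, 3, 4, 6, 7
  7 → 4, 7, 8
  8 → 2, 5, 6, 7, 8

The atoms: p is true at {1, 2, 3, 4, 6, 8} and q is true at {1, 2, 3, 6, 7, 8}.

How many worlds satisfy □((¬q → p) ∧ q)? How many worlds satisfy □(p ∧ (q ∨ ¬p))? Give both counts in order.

For □((¬q → p) ∧ q):
1: successors {1, 3, 4, 5, 7, 8}; (¬q → p) ∧ q there: 1:T, 3:T, 4:F, 5:F, 7:T, 8:T. ✗
2: successors {1, 2, 3, 6, 7}; (¬q → p) ∧ q there: 1:T, 2:T, 3:T, 6:T, 7:T. ✓
3: successors {1, 2, 4, 5, 7}; (¬q → p) ∧ q there: 1:T, 2:T, 4:F, 5:F, 7:T. ✗
4: successors {1, 2, 4, 5, 8}; (¬q → p) ∧ q there: 1:T, 2:T, 4:F, 5:F, 8:T. ✗
5: successors {2, 3, 4, 5, 6, 7}; (¬q → p) ∧ q there: 2:T, 3:T, 4:F, 5:F, 6:T, 7:T. ✗
6: successors {1, 2, 3, 4, 6, 7}; (¬q → p) ∧ q there: 1:T, 2:T, 3:T, 4:F, 6:T, 7:T. ✗
7: successors {4, 7, 8}; (¬q → p) ∧ q there: 4:F, 7:T, 8:T. ✗
8: successors {2, 5, 6, 7, 8}; (¬q → p) ∧ q there: 2:T, 5:F, 6:T, 7:T, 8:T. ✗
— 1 world.
For □(p ∧ (q ∨ ¬p)):
1: successors {1, 3, 4, 5, 7, 8}; p ∧ (q ∨ ¬p) there: 1:T, 3:T, 4:F, 5:F, 7:F, 8:T. ✗
2: successors {1, 2, 3, 6, 7}; p ∧ (q ∨ ¬p) there: 1:T, 2:T, 3:T, 6:T, 7:F. ✗
3: successors {1, 2, 4, 5, 7}; p ∧ (q ∨ ¬p) there: 1:T, 2:T, 4:F, 5:F, 7:F. ✗
4: successors {1, 2, 4, 5, 8}; p ∧ (q ∨ ¬p) there: 1:T, 2:T, 4:F, 5:F, 8:T. ✗
5: successors {2, 3, 4, 5, 6, 7}; p ∧ (q ∨ ¬p) there: 2:T, 3:T, 4:F, 5:F, 6:T, 7:F. ✗
6: successors {1, 2, 3, 4, 6, 7}; p ∧ (q ∨ ¬p) there: 1:T, 2:T, 3:T, 4:F, 6:T, 7:F. ✗
7: successors {4, 7, 8}; p ∧ (q ∨ ¬p) there: 4:F, 7:F, 8:T. ✗
8: successors {2, 5, 6, 7, 8}; p ∧ (q ∨ ¬p) there: 2:T, 5:F, 6:T, 7:F, 8:T. ✗
— 0 worlds.

1 and 0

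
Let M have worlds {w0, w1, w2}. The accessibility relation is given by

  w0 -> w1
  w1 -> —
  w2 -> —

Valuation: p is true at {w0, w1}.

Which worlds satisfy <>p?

w0: successors {w1}; p there: w1:T. ✓
w1: no successors, so <>p fails. ✗
w2: no successors, so <>p fails. ✗

{w0}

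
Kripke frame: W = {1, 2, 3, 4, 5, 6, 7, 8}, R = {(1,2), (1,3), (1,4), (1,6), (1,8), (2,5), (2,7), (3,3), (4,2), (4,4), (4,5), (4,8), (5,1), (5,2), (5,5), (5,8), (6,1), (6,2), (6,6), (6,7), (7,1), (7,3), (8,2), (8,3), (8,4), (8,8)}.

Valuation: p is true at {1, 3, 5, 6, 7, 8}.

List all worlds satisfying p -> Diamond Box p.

{1, 2, 3, 4, 5, 6, 7, 8}

1: p is T, Diamond Box p is T. ✓
2: p is F, Diamond Box p is T. ✓
3: p is T, Diamond Box p is T. ✓
4: p is F, Diamond Box p is T. ✓
5: p is T, Diamond Box p is T. ✓
6: p is T, Diamond Box p is T. ✓
7: p is T, Diamond Box p is T. ✓
8: p is T, Diamond Box p is T. ✓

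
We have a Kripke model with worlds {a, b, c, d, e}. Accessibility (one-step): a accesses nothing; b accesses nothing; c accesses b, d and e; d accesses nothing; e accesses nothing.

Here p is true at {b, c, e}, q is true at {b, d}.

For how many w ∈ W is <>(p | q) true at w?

a: no successors, so <>(p | q) fails. ✗
b: no successors, so <>(p | q) fails. ✗
c: successors {b, d, e}; p | q there: b:T, d:T, e:T. ✓
d: no successors, so <>(p | q) fails. ✗
e: no successors, so <>(p | q) fails. ✗
Satisfying worlds: {c}.

1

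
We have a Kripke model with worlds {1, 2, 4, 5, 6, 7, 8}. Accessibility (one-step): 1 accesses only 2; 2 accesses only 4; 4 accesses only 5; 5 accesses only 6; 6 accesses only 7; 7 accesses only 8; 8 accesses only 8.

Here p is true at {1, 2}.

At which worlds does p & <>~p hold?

1: p is T, <>~p is F. ✗
2: p is T, <>~p is T. ✓
4: p is F, <>~p is T. ✗
5: p is F, <>~p is T. ✗
6: p is F, <>~p is T. ✗
7: p is F, <>~p is T. ✗
8: p is F, <>~p is T. ✗

{2}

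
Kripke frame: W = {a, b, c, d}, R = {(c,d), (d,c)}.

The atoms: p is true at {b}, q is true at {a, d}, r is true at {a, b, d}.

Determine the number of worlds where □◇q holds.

3

a: no successors, so □◇q holds vacuously. ✓
b: no successors, so □◇q holds vacuously. ✓
c: successors {d}; ◇q there: d:F. ✗
d: successors {c}; ◇q there: c:T. ✓
Satisfying worlds: {a, b, d}.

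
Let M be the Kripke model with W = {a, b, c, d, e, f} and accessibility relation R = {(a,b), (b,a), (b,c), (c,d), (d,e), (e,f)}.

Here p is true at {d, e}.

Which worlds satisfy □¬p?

{a, b, e, f}

a: successors {b}; ¬p there: b:T. ✓
b: successors {a, c}; ¬p there: a:T, c:T. ✓
c: successors {d}; ¬p there: d:F. ✗
d: successors {e}; ¬p there: e:F. ✗
e: successors {f}; ¬p there: f:T. ✓
f: no successors, so □¬p holds vacuously. ✓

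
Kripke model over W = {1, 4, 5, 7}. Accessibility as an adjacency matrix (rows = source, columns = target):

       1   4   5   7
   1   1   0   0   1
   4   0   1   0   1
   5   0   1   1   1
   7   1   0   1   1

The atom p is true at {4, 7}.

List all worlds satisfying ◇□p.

1: successors {1, 7}; □p there: 1:F, 7:F. ✗
4: successors {4, 7}; □p there: 4:T, 7:F. ✓
5: successors {4, 5, 7}; □p there: 4:T, 5:F, 7:F. ✓
7: successors {1, 5, 7}; □p there: 1:F, 5:F, 7:F. ✗

{4, 5}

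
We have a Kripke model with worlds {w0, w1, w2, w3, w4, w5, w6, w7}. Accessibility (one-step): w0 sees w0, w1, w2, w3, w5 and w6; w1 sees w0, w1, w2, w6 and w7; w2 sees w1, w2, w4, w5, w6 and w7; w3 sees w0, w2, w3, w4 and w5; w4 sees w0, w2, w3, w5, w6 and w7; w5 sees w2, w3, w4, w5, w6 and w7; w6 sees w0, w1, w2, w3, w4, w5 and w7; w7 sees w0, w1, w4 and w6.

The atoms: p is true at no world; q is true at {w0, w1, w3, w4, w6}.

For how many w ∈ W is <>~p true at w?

w0: successors {w0, w1, w2, w3, w5, w6}; ~p there: w0:T, w1:T, w2:T, w3:T, w5:T, w6:T. ✓
w1: successors {w0, w1, w2, w6, w7}; ~p there: w0:T, w1:T, w2:T, w6:T, w7:T. ✓
w2: successors {w1, w2, w4, w5, w6, w7}; ~p there: w1:T, w2:T, w4:T, w5:T, w6:T, w7:T. ✓
w3: successors {w0, w2, w3, w4, w5}; ~p there: w0:T, w2:T, w3:T, w4:T, w5:T. ✓
w4: successors {w0, w2, w3, w5, w6, w7}; ~p there: w0:T, w2:T, w3:T, w5:T, w6:T, w7:T. ✓
w5: successors {w2, w3, w4, w5, w6, w7}; ~p there: w2:T, w3:T, w4:T, w5:T, w6:T, w7:T. ✓
w6: successors {w0, w1, w2, w3, w4, w5, w7}; ~p there: w0:T, w1:T, w2:T, w3:T, w4:T, w5:T, w7:T. ✓
w7: successors {w0, w1, w4, w6}; ~p there: w0:T, w1:T, w4:T, w6:T. ✓
Satisfying worlds: {w0, w1, w2, w3, w4, w5, w6, w7}.

8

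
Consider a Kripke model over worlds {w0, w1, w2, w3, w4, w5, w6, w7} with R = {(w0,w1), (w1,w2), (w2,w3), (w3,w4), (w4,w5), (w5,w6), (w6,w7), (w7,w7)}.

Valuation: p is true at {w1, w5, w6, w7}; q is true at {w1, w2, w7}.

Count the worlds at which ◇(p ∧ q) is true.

w0: successors {w1}; p ∧ q there: w1:T. ✓
w1: successors {w2}; p ∧ q there: w2:F. ✗
w2: successors {w3}; p ∧ q there: w3:F. ✗
w3: successors {w4}; p ∧ q there: w4:F. ✗
w4: successors {w5}; p ∧ q there: w5:F. ✗
w5: successors {w6}; p ∧ q there: w6:F. ✗
w6: successors {w7}; p ∧ q there: w7:T. ✓
w7: successors {w7}; p ∧ q there: w7:T. ✓
Satisfying worlds: {w0, w6, w7}.

3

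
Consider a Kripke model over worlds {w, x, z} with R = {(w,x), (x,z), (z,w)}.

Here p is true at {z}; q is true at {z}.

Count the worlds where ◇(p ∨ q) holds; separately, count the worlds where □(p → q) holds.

1 and 3

For ◇(p ∨ q):
w: successors {x}; p ∨ q there: x:F. ✗
x: successors {z}; p ∨ q there: z:T. ✓
z: successors {w}; p ∨ q there: w:F. ✗
— 1 world.
For □(p → q):
w: successors {x}; p → q there: x:T. ✓
x: successors {z}; p → q there: z:T. ✓
z: successors {w}; p → q there: w:T. ✓
— 3 worlds.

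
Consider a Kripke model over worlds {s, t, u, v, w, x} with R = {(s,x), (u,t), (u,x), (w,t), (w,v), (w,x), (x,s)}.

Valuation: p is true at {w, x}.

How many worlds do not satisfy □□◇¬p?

s: successors {x}; □◇¬p there: x:F. ✗
t: no successors, so □□◇¬p holds vacuously. ✓
u: successors {t, x}; □◇¬p there: t:T, x:F. ✗
v: no successors, so □□◇¬p holds vacuously. ✓
w: successors {t, v, x}; □◇¬p there: t:T, v:T, x:F. ✗
x: successors {s}; □◇¬p there: s:T. ✓
Satisfying worlds: {t, v, x}.
So □□◇¬p fails at the other 3 worlds.

3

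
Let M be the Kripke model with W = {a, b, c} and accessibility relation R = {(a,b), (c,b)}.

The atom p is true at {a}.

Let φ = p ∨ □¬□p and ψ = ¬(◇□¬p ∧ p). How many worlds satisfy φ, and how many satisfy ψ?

2 and 2

For p ∨ □¬□p:
a: p is T, □¬□p is F. ✓
b: p is F, □¬□p is T. ✓
c: p is F, □¬□p is F. ✗
— 2 worlds.
For ¬(◇□¬p ∧ p):
a: ◇□¬p ∧ p is T. ✗
b: ◇□¬p ∧ p is F. ✓
c: ◇□¬p ∧ p is F. ✓
— 2 worlds.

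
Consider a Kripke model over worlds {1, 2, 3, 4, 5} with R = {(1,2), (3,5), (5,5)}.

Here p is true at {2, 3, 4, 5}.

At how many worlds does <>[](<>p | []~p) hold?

3

1: successors {2}; [](<>p | []~p) there: 2:T. ✓
2: no successors, so <>[](<>p | []~p) fails. ✗
3: successors {5}; [](<>p | []~p) there: 5:T. ✓
4: no successors, so <>[](<>p | []~p) fails. ✗
5: successors {5}; [](<>p | []~p) there: 5:T. ✓
Satisfying worlds: {1, 3, 5}.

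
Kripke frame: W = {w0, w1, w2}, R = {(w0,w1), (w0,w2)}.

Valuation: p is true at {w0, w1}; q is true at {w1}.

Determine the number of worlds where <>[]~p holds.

w0: successors {w1, w2}; []~p there: w1:T, w2:T. ✓
w1: no successors, so <>[]~p fails. ✗
w2: no successors, so <>[]~p fails. ✗
Satisfying worlds: {w0}.

1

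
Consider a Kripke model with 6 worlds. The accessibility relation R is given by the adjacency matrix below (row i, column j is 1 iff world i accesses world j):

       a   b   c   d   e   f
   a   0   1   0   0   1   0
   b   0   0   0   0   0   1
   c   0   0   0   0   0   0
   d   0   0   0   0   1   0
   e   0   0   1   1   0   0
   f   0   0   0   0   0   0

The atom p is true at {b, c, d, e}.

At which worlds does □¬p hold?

a: successors {b, e}; ¬p there: b:F, e:F. ✗
b: successors {f}; ¬p there: f:T. ✓
c: no successors, so □¬p holds vacuously. ✓
d: successors {e}; ¬p there: e:F. ✗
e: successors {c, d}; ¬p there: c:F, d:F. ✗
f: no successors, so □¬p holds vacuously. ✓

{b, c, f}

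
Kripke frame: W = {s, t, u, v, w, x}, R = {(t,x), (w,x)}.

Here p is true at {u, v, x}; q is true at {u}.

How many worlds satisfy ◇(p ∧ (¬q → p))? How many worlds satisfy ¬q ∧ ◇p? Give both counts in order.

2 and 2

For ◇(p ∧ (¬q → p)):
s: no successors, so ◇(p ∧ (¬q → p)) fails. ✗
t: successors {x}; p ∧ (¬q → p) there: x:T. ✓
u: no successors, so ◇(p ∧ (¬q → p)) fails. ✗
v: no successors, so ◇(p ∧ (¬q → p)) fails. ✗
w: successors {x}; p ∧ (¬q → p) there: x:T. ✓
x: no successors, so ◇(p ∧ (¬q → p)) fails. ✗
— 2 worlds.
For ¬q ∧ ◇p:
s: ¬q is T, ◇p is F. ✗
t: ¬q is T, ◇p is T. ✓
u: ¬q is F, ◇p is F. ✗
v: ¬q is T, ◇p is F. ✗
w: ¬q is T, ◇p is T. ✓
x: ¬q is T, ◇p is F. ✗
— 2 worlds.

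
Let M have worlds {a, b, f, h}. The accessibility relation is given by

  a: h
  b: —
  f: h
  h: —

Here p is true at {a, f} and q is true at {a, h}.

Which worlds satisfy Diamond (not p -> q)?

a: successors {h}; not p -> q there: h:T. ✓
b: no successors, so Diamond (not p -> q) fails. ✗
f: successors {h}; not p -> q there: h:T. ✓
h: no successors, so Diamond (not p -> q) fails. ✗

{a, f}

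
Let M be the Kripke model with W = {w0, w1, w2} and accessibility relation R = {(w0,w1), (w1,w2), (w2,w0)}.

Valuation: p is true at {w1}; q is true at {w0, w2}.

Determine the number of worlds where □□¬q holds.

1

w0: successors {w1}; □¬q there: w1:F. ✗
w1: successors {w2}; □¬q there: w2:F. ✗
w2: successors {w0}; □¬q there: w0:T. ✓
Satisfying worlds: {w2}.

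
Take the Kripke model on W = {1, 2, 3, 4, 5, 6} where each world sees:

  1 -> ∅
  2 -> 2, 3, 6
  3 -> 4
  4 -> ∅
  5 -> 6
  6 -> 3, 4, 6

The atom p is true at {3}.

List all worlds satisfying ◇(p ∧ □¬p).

1: no successors, so ◇(p ∧ □¬p) fails. ✗
2: successors {2, 3, 6}; p ∧ □¬p there: 2:F, 3:T, 6:F. ✓
3: successors {4}; p ∧ □¬p there: 4:F. ✗
4: no successors, so ◇(p ∧ □¬p) fails. ✗
5: successors {6}; p ∧ □¬p there: 6:F. ✗
6: successors {3, 4, 6}; p ∧ □¬p there: 3:T, 4:F, 6:F. ✓

{2, 6}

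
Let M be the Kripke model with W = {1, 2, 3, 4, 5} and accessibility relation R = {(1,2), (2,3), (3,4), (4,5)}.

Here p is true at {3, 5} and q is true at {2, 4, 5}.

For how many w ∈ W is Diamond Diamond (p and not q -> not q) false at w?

1: successors {2}; Diamond (p and not q -> not q) there: 2:T. ✓
2: successors {3}; Diamond (p and not q -> not q) there: 3:T. ✓
3: successors {4}; Diamond (p and not q -> not q) there: 4:T. ✓
4: successors {5}; Diamond (p and not q -> not q) there: 5:F. ✗
5: no successors, so Diamond Diamond (p and not q -> not q) fails. ✗
Satisfying worlds: {1, 2, 3}.
So Diamond Diamond (p and not q -> not q) fails at the other 2 worlds.

2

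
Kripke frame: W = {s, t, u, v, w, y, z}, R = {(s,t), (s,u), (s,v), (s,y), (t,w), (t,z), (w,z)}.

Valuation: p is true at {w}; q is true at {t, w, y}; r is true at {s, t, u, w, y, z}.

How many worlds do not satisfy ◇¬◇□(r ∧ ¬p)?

4

s: successors {t, u, v, y}; ¬◇□(r ∧ ¬p) there: t:F, u:T, v:T, y:T. ✓
t: successors {w, z}; ¬◇□(r ∧ ¬p) there: w:F, z:T. ✓
u: no successors, so ◇¬◇□(r ∧ ¬p) fails. ✗
v: no successors, so ◇¬◇□(r ∧ ¬p) fails. ✗
w: successors {z}; ¬◇□(r ∧ ¬p) there: z:T. ✓
y: no successors, so ◇¬◇□(r ∧ ¬p) fails. ✗
z: no successors, so ◇¬◇□(r ∧ ¬p) fails. ✗
Satisfying worlds: {s, t, w}.
So ◇¬◇□(r ∧ ¬p) fails at the other 4 worlds.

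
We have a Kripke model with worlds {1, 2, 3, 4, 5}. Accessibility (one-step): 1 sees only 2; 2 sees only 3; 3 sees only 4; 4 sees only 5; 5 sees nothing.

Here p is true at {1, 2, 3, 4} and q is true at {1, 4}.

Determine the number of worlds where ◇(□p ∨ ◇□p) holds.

4

1: successors {2}; □p ∨ ◇□p there: 2:T. ✓
2: successors {3}; □p ∨ ◇□p there: 3:T. ✓
3: successors {4}; □p ∨ ◇□p there: 4:T. ✓
4: successors {5}; □p ∨ ◇□p there: 5:T. ✓
5: no successors, so ◇(□p ∨ ◇□p) fails. ✗
Satisfying worlds: {1, 2, 3, 4}.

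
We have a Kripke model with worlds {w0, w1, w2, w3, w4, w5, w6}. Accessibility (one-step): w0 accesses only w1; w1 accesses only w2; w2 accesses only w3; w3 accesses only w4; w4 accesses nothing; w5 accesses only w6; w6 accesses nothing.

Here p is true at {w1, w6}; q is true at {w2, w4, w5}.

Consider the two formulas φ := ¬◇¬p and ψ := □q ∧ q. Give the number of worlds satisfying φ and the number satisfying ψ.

4 and 1

For ¬◇¬p:
w0: ◇¬p is F. ✓
w1: ◇¬p is T. ✗
w2: ◇¬p is T. ✗
w3: ◇¬p is T. ✗
w4: ◇¬p is F. ✓
w5: ◇¬p is F. ✓
w6: ◇¬p is F. ✓
— 4 worlds.
For □q ∧ q:
w0: □q is F, q is F. ✗
w1: □q is T, q is F. ✗
w2: □q is F, q is T. ✗
w3: □q is T, q is F. ✗
w4: □q is T, q is T. ✓
w5: □q is F, q is T. ✗
w6: □q is T, q is F. ✗
— 1 world.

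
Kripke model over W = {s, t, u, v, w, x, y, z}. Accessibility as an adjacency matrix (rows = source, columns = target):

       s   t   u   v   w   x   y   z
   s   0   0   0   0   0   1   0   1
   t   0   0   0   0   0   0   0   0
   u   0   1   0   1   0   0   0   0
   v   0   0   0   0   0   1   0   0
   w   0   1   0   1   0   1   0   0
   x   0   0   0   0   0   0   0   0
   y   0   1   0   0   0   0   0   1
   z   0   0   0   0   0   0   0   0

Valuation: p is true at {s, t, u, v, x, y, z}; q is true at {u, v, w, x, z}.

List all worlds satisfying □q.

{s, t, v, x, z}

s: successors {x, z}; q there: x:T, z:T. ✓
t: no successors, so □q holds vacuously. ✓
u: successors {t, v}; q there: t:F, v:T. ✗
v: successors {x}; q there: x:T. ✓
w: successors {t, v, x}; q there: t:F, v:T, x:T. ✗
x: no successors, so □q holds vacuously. ✓
y: successors {t, z}; q there: t:F, z:T. ✗
z: no successors, so □q holds vacuously. ✓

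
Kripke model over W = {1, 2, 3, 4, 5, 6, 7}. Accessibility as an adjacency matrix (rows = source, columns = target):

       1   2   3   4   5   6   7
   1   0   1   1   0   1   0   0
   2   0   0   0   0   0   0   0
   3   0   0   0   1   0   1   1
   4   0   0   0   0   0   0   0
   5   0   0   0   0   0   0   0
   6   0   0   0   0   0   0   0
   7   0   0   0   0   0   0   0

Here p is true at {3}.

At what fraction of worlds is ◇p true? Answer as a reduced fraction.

1: successors {2, 3, 5}; p there: 2:F, 3:T, 5:F. ✓
2: no successors, so ◇p fails. ✗
3: successors {4, 6, 7}; p there: 4:F, 6:F, 7:F. ✗
4: no successors, so ◇p fails. ✗
5: no successors, so ◇p fails. ✗
6: no successors, so ◇p fails. ✗
7: no successors, so ◇p fails. ✗
That's 1 of 7 worlds, so 1/7.

1/7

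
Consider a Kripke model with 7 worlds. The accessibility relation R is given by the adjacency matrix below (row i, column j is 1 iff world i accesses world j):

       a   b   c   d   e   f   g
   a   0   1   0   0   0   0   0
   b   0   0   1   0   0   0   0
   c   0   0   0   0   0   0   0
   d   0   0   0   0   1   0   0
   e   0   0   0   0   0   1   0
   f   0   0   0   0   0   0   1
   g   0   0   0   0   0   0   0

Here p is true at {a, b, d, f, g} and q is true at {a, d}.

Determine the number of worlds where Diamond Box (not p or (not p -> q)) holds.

a: successors {b}; Box (not p or (not p -> q)) there: b:T. ✓
b: successors {c}; Box (not p or (not p -> q)) there: c:T. ✓
c: no successors, so Diamond Box (not p or (not p -> q)) fails. ✗
d: successors {e}; Box (not p or (not p -> q)) there: e:T. ✓
e: successors {f}; Box (not p or (not p -> q)) there: f:T. ✓
f: successors {g}; Box (not p or (not p -> q)) there: g:T. ✓
g: no successors, so Diamond Box (not p or (not p -> q)) fails. ✗
Satisfying worlds: {a, b, d, e, f}.

5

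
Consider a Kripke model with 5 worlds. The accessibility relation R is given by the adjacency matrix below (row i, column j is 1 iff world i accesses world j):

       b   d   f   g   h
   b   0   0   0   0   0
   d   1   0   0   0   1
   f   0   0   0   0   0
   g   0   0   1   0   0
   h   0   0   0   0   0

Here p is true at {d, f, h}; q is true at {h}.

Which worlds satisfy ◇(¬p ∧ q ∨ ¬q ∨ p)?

{d, g}

b: no successors, so ◇(¬p ∧ q ∨ ¬q ∨ p) fails. ✗
d: successors {b, h}; ¬p ∧ q ∨ ¬q ∨ p there: b:T, h:T. ✓
f: no successors, so ◇(¬p ∧ q ∨ ¬q ∨ p) fails. ✗
g: successors {f}; ¬p ∧ q ∨ ¬q ∨ p there: f:T. ✓
h: no successors, so ◇(¬p ∧ q ∨ ¬q ∨ p) fails. ✗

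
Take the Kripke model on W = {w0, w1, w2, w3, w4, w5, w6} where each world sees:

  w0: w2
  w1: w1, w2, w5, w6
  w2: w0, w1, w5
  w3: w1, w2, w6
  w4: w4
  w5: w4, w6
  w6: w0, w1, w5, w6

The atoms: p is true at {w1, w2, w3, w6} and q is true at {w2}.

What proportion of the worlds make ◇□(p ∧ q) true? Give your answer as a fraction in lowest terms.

w0: successors {w2}; □(p ∧ q) there: w2:F. ✗
w1: successors {w1, w2, w5, w6}; □(p ∧ q) there: w1:F, w2:F, w5:F, w6:F. ✗
w2: successors {w0, w1, w5}; □(p ∧ q) there: w0:T, w1:F, w5:F. ✓
w3: successors {w1, w2, w6}; □(p ∧ q) there: w1:F, w2:F, w6:F. ✗
w4: successors {w4}; □(p ∧ q) there: w4:F. ✗
w5: successors {w4, w6}; □(p ∧ q) there: w4:F, w6:F. ✗
w6: successors {w0, w1, w5, w6}; □(p ∧ q) there: w0:T, w1:F, w5:F, w6:F. ✓
That's 2 of 7 worlds, so 2/7.

2/7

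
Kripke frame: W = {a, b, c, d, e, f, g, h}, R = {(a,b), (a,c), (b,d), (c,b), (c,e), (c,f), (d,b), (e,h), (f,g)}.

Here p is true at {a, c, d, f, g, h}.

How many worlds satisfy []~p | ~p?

a: []~p is F, ~p is F. ✗
b: []~p is F, ~p is T. ✓
c: []~p is F, ~p is F. ✗
d: []~p is T, ~p is F. ✓
e: []~p is F, ~p is T. ✓
f: []~p is F, ~p is F. ✗
g: []~p is T, ~p is F. ✓
h: []~p is T, ~p is F. ✓
Satisfying worlds: {b, d, e, g, h}.

5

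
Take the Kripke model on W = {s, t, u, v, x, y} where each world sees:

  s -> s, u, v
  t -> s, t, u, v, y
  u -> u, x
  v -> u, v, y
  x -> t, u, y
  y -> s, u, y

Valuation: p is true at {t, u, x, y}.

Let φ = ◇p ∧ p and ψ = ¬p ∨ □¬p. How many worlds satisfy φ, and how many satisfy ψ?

For ◇p ∧ p:
s: ◇p is T, p is F. ✗
t: ◇p is T, p is T. ✓
u: ◇p is T, p is T. ✓
v: ◇p is T, p is F. ✗
x: ◇p is T, p is T. ✓
y: ◇p is T, p is T. ✓
— 4 worlds.
For ¬p ∨ □¬p:
s: ¬p is T, □¬p is F. ✓
t: ¬p is F, □¬p is F. ✗
u: ¬p is F, □¬p is F. ✗
v: ¬p is T, □¬p is F. ✓
x: ¬p is F, □¬p is F. ✗
y: ¬p is F, □¬p is F. ✗
— 2 worlds.

4 and 2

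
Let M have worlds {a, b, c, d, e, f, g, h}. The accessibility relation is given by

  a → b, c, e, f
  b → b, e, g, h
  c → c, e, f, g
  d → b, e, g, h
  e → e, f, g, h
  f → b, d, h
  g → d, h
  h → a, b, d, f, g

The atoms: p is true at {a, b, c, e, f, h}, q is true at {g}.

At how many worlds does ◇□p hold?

a: successors {b, c, e, f}; □p there: b:F, c:F, e:F, f:F. ✗
b: successors {b, e, g, h}; □p there: b:F, e:F, g:F, h:F. ✗
c: successors {c, e, f, g}; □p there: c:F, e:F, f:F, g:F. ✗
d: successors {b, e, g, h}; □p there: b:F, e:F, g:F, h:F. ✗
e: successors {e, f, g, h}; □p there: e:F, f:F, g:F, h:F. ✗
f: successors {b, d, h}; □p there: b:F, d:F, h:F. ✗
g: successors {d, h}; □p there: d:F, h:F. ✗
h: successors {a, b, d, f, g}; □p there: a:T, b:F, d:F, f:F, g:F. ✓
Satisfying worlds: {h}.

1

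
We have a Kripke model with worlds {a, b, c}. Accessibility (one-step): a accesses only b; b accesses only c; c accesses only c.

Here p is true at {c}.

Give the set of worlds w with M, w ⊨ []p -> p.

{a, c}

a: []p is F, p is F. ✓
b: []p is T, p is F. ✗
c: []p is T, p is T. ✓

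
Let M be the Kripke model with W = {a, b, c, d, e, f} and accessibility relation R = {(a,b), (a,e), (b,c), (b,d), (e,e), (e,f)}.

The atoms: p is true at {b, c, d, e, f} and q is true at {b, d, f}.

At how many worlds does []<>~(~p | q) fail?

2

a: successors {b, e}; <>~(~p | q) there: b:T, e:T. ✓
b: successors {c, d}; <>~(~p | q) there: c:F, d:F. ✗
c: no successors, so []<>~(~p | q) holds vacuously. ✓
d: no successors, so []<>~(~p | q) holds vacuously. ✓
e: successors {e, f}; <>~(~p | q) there: e:T, f:F. ✗
f: no successors, so []<>~(~p | q) holds vacuously. ✓
Satisfying worlds: {a, c, d, f}.
So []<>~(~p | q) fails at the other 2 worlds.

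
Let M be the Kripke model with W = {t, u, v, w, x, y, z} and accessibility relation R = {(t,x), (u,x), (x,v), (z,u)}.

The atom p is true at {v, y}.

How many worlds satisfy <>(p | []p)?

3

t: successors {x}; p | []p there: x:T. ✓
u: successors {x}; p | []p there: x:T. ✓
v: no successors, so <>(p | []p) fails. ✗
w: no successors, so <>(p | []p) fails. ✗
x: successors {v}; p | []p there: v:T. ✓
y: no successors, so <>(p | []p) fails. ✗
z: successors {u}; p | []p there: u:F. ✗
Satisfying worlds: {t, u, x}.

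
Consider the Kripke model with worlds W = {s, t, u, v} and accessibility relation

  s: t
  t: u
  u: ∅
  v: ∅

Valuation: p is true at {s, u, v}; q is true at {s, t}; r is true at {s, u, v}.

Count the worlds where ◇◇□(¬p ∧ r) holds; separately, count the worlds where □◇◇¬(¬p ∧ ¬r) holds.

1 and 2

For ◇◇□(¬p ∧ r):
s: successors {t}; ◇□(¬p ∧ r) there: t:T. ✓
t: successors {u}; ◇□(¬p ∧ r) there: u:F. ✗
u: no successors, so ◇◇□(¬p ∧ r) fails. ✗
v: no successors, so ◇◇□(¬p ∧ r) fails. ✗
— 1 world.
For □◇◇¬(¬p ∧ ¬r):
s: successors {t}; ◇◇¬(¬p ∧ ¬r) there: t:F. ✗
t: successors {u}; ◇◇¬(¬p ∧ ¬r) there: u:F. ✗
u: no successors, so □◇◇¬(¬p ∧ ¬r) holds vacuously. ✓
v: no successors, so □◇◇¬(¬p ∧ ¬r) holds vacuously. ✓
— 2 worlds.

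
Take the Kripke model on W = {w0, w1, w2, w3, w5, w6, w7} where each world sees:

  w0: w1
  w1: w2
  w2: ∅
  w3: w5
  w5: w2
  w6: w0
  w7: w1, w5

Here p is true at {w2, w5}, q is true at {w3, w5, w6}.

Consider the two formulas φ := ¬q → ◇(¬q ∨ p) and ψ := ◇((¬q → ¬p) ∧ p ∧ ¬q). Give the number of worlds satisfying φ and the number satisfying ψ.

6 and 0

For ¬q → ◇(¬q ∨ p):
w0: ¬q is T, ◇(¬q ∨ p) is T. ✓
w1: ¬q is T, ◇(¬q ∨ p) is T. ✓
w2: ¬q is T, ◇(¬q ∨ p) is F. ✗
w3: ¬q is F, ◇(¬q ∨ p) is T. ✓
w5: ¬q is F, ◇(¬q ∨ p) is T. ✓
w6: ¬q is F, ◇(¬q ∨ p) is T. ✓
w7: ¬q is T, ◇(¬q ∨ p) is T. ✓
— 6 worlds.
For ◇((¬q → ¬p) ∧ p ∧ ¬q):
w0: successors {w1}; (¬q → ¬p) ∧ p ∧ ¬q there: w1:F. ✗
w1: successors {w2}; (¬q → ¬p) ∧ p ∧ ¬q there: w2:F. ✗
w2: no successors, so ◇((¬q → ¬p) ∧ p ∧ ¬q) fails. ✗
w3: successors {w5}; (¬q → ¬p) ∧ p ∧ ¬q there: w5:F. ✗
w5: successors {w2}; (¬q → ¬p) ∧ p ∧ ¬q there: w2:F. ✗
w6: successors {w0}; (¬q → ¬p) ∧ p ∧ ¬q there: w0:F. ✗
w7: successors {w1, w5}; (¬q → ¬p) ∧ p ∧ ¬q there: w1:F, w5:F. ✗
— 0 worlds.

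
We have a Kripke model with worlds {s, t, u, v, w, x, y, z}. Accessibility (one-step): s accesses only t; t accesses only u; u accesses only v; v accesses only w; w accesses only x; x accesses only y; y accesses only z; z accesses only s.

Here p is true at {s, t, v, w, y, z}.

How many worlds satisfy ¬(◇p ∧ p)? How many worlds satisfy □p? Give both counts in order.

For ¬(◇p ∧ p):
s: ◇p ∧ p is T. ✗
t: ◇p ∧ p is F. ✓
u: ◇p ∧ p is F. ✓
v: ◇p ∧ p is T. ✗
w: ◇p ∧ p is F. ✓
x: ◇p ∧ p is F. ✓
y: ◇p ∧ p is T. ✗
z: ◇p ∧ p is T. ✗
— 4 worlds.
For □p:
s: successors {t}; p there: t:T. ✓
t: successors {u}; p there: u:F. ✗
u: successors {v}; p there: v:T. ✓
v: successors {w}; p there: w:T. ✓
w: successors {x}; p there: x:F. ✗
x: successors {y}; p there: y:T. ✓
y: successors {z}; p there: z:T. ✓
z: successors {s}; p there: s:T. ✓
— 6 worlds.

4 and 6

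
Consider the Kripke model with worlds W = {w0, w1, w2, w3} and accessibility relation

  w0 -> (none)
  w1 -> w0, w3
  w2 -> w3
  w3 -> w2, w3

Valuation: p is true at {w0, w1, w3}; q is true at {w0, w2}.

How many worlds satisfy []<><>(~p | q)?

3

w0: no successors, so []<><>(~p | q) holds vacuously. ✓
w1: successors {w0, w3}; <><>(~p | q) there: w0:F, w3:T. ✗
w2: successors {w3}; <><>(~p | q) there: w3:T. ✓
w3: successors {w2, w3}; <><>(~p | q) there: w2:T, w3:T. ✓
Satisfying worlds: {w0, w2, w3}.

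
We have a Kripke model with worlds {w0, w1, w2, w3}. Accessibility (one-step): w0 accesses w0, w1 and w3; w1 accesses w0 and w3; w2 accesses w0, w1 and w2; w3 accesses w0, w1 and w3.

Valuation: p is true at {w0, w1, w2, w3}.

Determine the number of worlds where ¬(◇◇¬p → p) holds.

w0: ◇◇¬p → p is T. ✗
w1: ◇◇¬p → p is T. ✗
w2: ◇◇¬p → p is T. ✗
w3: ◇◇¬p → p is T. ✗
Satisfying worlds: ∅.

0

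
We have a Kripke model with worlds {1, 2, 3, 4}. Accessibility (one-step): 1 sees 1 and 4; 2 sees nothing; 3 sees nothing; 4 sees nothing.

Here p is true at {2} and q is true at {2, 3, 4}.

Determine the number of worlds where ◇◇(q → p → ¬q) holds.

1: successors {1, 4}; ◇(q → p → ¬q) there: 1:T, 4:F. ✓
2: no successors, so ◇◇(q → p → ¬q) fails. ✗
3: no successors, so ◇◇(q → p → ¬q) fails. ✗
4: no successors, so ◇◇(q → p → ¬q) fails. ✗
Satisfying worlds: {1}.

1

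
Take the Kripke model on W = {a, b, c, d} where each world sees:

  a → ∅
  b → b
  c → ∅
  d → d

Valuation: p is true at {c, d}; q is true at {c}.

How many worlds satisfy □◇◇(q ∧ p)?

2

a: no successors, so □◇◇(q ∧ p) holds vacuously. ✓
b: successors {b}; ◇◇(q ∧ p) there: b:F. ✗
c: no successors, so □◇◇(q ∧ p) holds vacuously. ✓
d: successors {d}; ◇◇(q ∧ p) there: d:F. ✗
Satisfying worlds: {a, c}.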